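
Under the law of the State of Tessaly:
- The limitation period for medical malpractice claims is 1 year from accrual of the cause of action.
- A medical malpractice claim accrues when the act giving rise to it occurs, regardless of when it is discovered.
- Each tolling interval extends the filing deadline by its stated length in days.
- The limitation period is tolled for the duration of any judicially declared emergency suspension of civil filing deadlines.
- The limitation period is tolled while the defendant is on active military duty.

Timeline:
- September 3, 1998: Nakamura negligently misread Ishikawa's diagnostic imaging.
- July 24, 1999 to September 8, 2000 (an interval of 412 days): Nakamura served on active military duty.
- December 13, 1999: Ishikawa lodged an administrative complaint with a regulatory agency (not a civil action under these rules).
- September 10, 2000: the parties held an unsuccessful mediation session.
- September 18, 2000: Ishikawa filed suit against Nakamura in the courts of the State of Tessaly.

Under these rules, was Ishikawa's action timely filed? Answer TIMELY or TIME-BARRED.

TIMELY

The limitation period began to run on September 3, 1998.
1 year from September 3, 1998 is September 3, 1999.
Because the defendant's active military service ran from July 24, 1999 to September 8, 2000, the deadline is extended by 412 days to October 19, 2000.
None of the other events listed affects the running of the period under the stated rules.
Filing on September 18, 2000 beat the October 19, 2000 deadline — the action is timely.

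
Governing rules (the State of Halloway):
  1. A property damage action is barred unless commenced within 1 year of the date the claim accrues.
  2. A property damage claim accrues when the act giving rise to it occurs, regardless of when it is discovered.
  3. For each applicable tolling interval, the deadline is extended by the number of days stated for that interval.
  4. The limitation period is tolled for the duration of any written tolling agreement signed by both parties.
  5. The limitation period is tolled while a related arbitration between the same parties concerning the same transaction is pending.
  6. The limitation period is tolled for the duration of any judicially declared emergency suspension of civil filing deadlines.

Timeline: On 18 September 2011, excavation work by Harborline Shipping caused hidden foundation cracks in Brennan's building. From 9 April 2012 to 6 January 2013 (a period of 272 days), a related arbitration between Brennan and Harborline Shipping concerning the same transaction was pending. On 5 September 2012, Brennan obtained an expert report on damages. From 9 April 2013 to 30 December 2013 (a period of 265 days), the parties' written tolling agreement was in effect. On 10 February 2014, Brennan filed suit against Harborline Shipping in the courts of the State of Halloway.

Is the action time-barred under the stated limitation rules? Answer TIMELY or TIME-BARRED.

TIMELY

The limitation period began to run on 18 September 2011.
Adding the 1 year base period to 18 September 2011 gives a deadline of 18 September 2012, before any tolling.
The pending related arbitration from 9 April 2012 to 6 January 2013 tolled the period for 272 days, extending the deadline to 17 June 2013.
The period was tolled for 265 days by the written tolling agreement (9 April 2013 to 30 December 2013), pushing the deadline to 9 March 2014.
Nothing else in the chronology tolls or restarts the period.
Filing on 10 February 2014 beat the 9 March 2014 deadline — the action is timely.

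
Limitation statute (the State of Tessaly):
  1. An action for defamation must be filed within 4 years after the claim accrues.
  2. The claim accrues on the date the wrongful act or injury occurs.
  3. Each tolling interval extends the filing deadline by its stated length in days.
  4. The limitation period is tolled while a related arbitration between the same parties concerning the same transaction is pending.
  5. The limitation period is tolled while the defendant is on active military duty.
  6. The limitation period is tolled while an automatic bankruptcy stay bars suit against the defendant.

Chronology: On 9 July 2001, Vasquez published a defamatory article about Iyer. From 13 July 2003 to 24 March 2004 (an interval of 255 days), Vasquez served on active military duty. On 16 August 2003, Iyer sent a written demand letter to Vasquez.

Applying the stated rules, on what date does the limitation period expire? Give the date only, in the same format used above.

21 March 2006

The limitation period began to run on 9 July 2001.
4 years from 9 July 2001 is 9 July 2005.
The period was tolled for 255 days by the defendant's active military service (13 July 2003 to 24 March 2004), pushing the deadline to 21 March 2006.
None of the other events listed affects the running of the period under the stated rules.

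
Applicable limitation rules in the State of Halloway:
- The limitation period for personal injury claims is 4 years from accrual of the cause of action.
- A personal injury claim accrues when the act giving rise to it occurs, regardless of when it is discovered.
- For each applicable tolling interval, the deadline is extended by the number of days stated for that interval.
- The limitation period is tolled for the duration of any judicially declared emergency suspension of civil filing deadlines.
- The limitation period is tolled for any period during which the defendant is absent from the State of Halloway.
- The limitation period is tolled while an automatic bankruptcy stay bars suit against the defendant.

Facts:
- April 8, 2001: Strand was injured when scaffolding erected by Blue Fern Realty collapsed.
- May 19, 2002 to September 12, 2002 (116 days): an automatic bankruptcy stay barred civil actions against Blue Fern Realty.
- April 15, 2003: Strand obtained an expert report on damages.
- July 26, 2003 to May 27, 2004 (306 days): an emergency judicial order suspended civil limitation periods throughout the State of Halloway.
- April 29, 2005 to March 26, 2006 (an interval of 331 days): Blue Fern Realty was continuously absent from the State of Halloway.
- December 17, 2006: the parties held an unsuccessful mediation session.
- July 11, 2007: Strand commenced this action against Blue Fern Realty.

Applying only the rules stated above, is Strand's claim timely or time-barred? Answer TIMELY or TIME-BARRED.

The claim accrued on April 8, 2001, when the wrongful act occurred.
Adding the 4 years base period to April 8, 2001 gives a deadline of April 8, 2005, before any tolling.
The automatic bankruptcy stay from May 19, 2002 to September 12, 2002 tolled the period for 116 days, extending the deadline to August 2, 2005.
The period was tolled for 306 days by the emergency suspension of filing deadlines (July 26, 2003 to May 27, 2004), pushing the deadline to June 4, 2006.
Because the defendant's absence from the jurisdiction ran from April 29, 2005 to March 26, 2006, the deadline is extended by 331 days to May 1, 2007.
The other events in the timeline have no effect on the limitation period under the stated rules.
Filing on July 11, 2007 missed the May 1, 2007 deadline — the action is time-barred.

TIME-BARRED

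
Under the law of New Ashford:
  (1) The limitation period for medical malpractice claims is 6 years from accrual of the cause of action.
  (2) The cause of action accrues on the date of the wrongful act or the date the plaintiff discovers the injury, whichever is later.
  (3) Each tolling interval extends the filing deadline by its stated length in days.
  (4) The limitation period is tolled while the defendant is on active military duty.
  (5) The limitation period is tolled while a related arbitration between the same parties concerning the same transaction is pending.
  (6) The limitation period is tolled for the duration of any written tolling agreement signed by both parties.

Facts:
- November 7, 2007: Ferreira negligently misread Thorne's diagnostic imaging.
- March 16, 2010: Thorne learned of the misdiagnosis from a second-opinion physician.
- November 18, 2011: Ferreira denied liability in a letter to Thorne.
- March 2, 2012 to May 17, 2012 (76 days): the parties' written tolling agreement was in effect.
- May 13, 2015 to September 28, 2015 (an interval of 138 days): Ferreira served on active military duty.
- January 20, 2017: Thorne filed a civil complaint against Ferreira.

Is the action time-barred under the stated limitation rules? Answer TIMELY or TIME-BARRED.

Because discovery on March 16, 2010 post-dates the November 7, 2007 act, accrual under the later-of rule falls on March 16, 2010.
6 years from March 16, 2010 is March 16, 2016.
The period was tolled for 76 days by the written tolling agreement (March 2, 2012 to May 17, 2012), pushing the deadline to May 31, 2016.
The defendant's active military service from May 13, 2015 to September 28, 2015 tolled the period for 138 days, extending the deadline to October 16, 2016.
None of the other events listed affects the running of the period under the stated rules.
The January 20, 2017 filing falls after the October 16, 2016 deadline; the claim is time-barred.

TIME-BARRED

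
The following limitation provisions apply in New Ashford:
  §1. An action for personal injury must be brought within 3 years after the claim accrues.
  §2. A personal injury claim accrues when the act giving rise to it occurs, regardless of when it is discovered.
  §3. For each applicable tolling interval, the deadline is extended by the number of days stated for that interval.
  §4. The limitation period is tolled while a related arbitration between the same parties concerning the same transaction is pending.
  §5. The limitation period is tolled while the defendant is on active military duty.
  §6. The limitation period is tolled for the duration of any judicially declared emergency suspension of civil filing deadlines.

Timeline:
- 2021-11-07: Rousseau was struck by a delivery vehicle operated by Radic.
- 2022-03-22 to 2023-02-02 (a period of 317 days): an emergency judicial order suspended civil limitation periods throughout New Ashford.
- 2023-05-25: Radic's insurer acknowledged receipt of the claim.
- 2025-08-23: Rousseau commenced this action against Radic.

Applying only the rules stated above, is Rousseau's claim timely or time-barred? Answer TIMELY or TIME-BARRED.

The limitation period began to run on 2021-11-07.
Adding the 3 years base period to 2021-11-07 gives a deadline of 2024-11-07, before any tolling.
Because the emergency suspension of filing deadlines ran from 2022-03-22 to 2023-02-02, the deadline is extended by 317 days to 2025-09-20.
Nothing else in the chronology tolls or restarts the period.
The 2025-08-23 filing precedes the 2025-09-20 deadline; the claim is timely.

TIMELY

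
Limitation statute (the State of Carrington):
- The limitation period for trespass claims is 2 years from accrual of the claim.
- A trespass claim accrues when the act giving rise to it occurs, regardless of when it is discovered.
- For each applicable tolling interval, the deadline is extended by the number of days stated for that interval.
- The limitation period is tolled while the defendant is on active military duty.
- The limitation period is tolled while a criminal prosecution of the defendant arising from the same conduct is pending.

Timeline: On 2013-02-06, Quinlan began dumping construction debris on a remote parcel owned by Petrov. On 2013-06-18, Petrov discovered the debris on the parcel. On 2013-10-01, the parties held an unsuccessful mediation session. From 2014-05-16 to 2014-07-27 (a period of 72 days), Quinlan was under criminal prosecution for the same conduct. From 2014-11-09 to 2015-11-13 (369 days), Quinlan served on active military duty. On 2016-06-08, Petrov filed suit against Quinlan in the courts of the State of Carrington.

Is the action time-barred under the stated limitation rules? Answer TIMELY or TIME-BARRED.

Because the rule ties accrual to occurrence, the claim accrued on 2013-02-06, not on the 2013-06-18 discovery date.
Adding the 2 years base period to 2013-02-06 gives a deadline of 2015-02-06, before any tolling.
The pending criminal prosecution from 2014-05-16 to 2014-07-27 tolled the period for 72 days, extending the deadline to 2015-04-19.
The period was tolled for 369 days by the defendant's active military service (2014-11-09 to 2015-11-13), pushing the deadline to 2016-04-22.
None of the other events listed affects the running of the period under the stated rules.
Petrov filed on 2016-06-08, after the 2016-04-22 deadline, so the action is time-barred.

TIME-BARRED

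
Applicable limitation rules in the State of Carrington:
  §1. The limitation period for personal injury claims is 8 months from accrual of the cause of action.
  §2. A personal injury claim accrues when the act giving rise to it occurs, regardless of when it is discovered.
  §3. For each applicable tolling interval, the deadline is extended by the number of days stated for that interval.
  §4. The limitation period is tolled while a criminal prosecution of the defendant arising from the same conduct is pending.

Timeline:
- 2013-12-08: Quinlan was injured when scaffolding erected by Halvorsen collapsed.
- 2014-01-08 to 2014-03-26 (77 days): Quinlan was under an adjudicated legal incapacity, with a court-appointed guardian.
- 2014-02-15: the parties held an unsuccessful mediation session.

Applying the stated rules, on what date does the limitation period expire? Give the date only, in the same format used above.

2014-08-08

The limitation period began to run on 2013-12-08.
Adding the 8 months base period to 2013-12-08 gives a deadline of 2014-08-08, before any tolling.
No stated provision tolls the period for the plaintiff's incapacity, so the interval from 2014-01-08 to 2014-03-26 has no effect on the deadline.
None of the other events listed affects the running of the period under the stated rules.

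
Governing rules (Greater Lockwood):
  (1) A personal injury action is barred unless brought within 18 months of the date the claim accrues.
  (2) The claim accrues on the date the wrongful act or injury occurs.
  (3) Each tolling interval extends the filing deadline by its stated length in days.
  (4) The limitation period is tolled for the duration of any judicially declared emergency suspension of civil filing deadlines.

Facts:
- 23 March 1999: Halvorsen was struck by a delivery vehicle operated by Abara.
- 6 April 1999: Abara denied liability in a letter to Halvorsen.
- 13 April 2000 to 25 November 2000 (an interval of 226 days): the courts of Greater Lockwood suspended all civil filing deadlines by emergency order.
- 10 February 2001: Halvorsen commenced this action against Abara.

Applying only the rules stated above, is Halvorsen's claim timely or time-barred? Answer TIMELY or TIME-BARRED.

TIMELY

The claim accrued on 23 March 1999, when the wrongful act occurred.
18 months from 23 March 1999 is 23 September 2000.
The period was tolled for 226 days by the emergency suspension of filing deadlines (13 April 2000 to 25 November 2000), pushing the deadline to 7 May 2001.
The other events in the timeline have no effect on the limitation period under the stated rules.
Filing on 10 February 2001 beat the 7 May 2001 deadline — the action is timely.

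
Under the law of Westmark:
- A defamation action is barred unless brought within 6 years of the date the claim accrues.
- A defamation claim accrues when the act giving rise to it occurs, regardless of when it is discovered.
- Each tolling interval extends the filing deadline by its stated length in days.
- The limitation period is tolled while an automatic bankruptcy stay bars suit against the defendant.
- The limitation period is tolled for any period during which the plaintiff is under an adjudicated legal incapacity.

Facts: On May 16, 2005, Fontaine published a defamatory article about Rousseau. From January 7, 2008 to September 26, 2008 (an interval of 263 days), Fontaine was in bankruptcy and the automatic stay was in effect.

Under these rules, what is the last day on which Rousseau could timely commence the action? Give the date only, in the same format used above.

The claim accrued on May 16, 2005, the date of the act.
Adding the 6 years base period to May 16, 2005 gives a deadline of May 16, 2011, before any tolling.
The period was tolled for 263 days by the automatic bankruptcy stay (January 7, 2008 to September 26, 2008), pushing the deadline to February 3, 2012.

February 3, 2012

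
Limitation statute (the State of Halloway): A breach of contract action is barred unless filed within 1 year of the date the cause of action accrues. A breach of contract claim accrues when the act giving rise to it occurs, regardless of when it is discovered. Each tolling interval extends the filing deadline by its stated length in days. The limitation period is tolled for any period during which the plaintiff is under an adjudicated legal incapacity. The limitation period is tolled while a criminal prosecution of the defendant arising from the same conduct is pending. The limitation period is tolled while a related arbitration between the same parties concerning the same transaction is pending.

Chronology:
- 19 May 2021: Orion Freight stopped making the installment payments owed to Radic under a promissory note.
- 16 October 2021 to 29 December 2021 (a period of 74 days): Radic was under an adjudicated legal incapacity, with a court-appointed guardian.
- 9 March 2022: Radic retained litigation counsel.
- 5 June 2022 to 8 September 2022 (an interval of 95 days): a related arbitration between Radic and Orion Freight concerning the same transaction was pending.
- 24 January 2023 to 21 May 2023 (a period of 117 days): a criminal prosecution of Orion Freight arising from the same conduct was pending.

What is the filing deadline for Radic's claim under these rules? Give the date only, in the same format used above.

4 November 2022

The cause of action accrued on 19 May 2021, the date of the act.
1 year from 19 May 2021 is 19 May 2022.
The plaintiff's legal incapacity from 16 October 2021 to 29 December 2021 tolled the period for 74 days, extending the deadline to 1 August 2022.
Because the pending related arbitration ran from 5 June 2022 to 8 September 2022, the deadline is extended by 95 days to 4 November 2022.
By the time the pending criminal prosecution began on 24 January 2023, the limitation period had already expired on 4 November 2022; that interval cannot revive it.
Nothing else in the chronology tolls or restarts the period.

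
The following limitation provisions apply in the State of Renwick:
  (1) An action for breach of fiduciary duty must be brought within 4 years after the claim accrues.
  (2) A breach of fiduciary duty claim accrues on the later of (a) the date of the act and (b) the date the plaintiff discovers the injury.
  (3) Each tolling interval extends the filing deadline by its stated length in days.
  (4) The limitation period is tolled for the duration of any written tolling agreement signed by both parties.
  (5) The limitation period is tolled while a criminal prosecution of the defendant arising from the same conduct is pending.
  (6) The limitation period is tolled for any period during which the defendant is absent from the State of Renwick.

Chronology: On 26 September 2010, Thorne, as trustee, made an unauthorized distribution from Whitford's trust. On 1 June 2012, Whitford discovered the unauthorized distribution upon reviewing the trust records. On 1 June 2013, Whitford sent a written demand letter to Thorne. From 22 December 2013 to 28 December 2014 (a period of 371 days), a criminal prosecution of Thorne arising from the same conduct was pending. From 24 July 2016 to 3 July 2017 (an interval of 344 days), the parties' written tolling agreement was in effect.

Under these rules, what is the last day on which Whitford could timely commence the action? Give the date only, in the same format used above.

17 May 2018

The claim accrued on 1 June 2012 — the later of the 26 September 2010 act and the 1 June 2012 discovery.
4 years from 1 June 2012 is 1 June 2016.
The pending criminal prosecution from 22 December 2013 to 28 December 2014 tolled the period for 371 days, extending the deadline to 7 June 2017.
Because the written tolling agreement ran from 24 July 2016 to 3 July 2017, the deadline is extended by 344 days to 17 May 2018.
None of the other events listed affects the running of the period under the stated rules.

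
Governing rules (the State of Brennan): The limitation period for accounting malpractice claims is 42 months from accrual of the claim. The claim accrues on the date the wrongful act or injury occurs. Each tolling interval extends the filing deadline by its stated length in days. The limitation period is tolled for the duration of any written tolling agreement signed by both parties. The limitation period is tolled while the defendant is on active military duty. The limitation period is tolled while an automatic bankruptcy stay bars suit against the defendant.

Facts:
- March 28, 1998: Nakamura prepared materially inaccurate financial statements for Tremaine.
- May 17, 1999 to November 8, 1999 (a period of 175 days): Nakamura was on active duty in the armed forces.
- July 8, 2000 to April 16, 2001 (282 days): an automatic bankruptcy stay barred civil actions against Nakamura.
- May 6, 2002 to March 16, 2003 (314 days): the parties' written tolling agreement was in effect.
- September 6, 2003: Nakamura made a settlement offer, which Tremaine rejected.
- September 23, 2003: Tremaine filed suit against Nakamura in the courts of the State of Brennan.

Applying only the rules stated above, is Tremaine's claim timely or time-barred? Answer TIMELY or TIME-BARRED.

TIMELY

The claim accrued on March 28, 1998, when the wrongful act occurred.
Adding the 42 months base period to March 28, 1998 gives a deadline of September 28, 2001, before any tolling.
The period was tolled for 175 days by the defendant's active military service (May 17, 1999 to November 8, 1999), pushing the deadline to March 22, 2002.
Because the automatic bankruptcy stay ran from July 8, 2000 to April 16, 2001, the deadline is extended by 282 days to December 29, 2002.
The written tolling agreement from May 6, 2002 to March 16, 2003 tolled the period for 314 days, extending the deadline to November 8, 2003.
None of the other events listed affects the running of the period under the stated rules.
The September 23, 2003 filing precedes the November 8, 2003 deadline; the claim is timely.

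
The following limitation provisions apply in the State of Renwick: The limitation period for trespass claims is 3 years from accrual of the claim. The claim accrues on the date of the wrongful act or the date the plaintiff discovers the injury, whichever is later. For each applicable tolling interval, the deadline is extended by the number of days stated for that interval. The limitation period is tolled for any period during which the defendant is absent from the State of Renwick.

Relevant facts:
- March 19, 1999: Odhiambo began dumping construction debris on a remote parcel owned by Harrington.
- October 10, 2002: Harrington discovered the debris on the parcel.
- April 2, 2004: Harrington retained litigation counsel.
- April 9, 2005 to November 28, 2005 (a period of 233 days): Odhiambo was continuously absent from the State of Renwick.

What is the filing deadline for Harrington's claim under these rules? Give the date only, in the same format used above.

Taking the later of the act (March 19, 1999) and discovery (October 10, 2002), the claim accrued on October 10, 2002.
The untolled deadline — 3 years after October 10, 2002 — is October 10, 2005.
Because the defendant's absence from the jurisdiction ran from April 9, 2005 to November 28, 2005, the deadline is extended by 233 days to May 31, 2006.
None of the other events listed affects the running of the period under the stated rules.

May 31, 2006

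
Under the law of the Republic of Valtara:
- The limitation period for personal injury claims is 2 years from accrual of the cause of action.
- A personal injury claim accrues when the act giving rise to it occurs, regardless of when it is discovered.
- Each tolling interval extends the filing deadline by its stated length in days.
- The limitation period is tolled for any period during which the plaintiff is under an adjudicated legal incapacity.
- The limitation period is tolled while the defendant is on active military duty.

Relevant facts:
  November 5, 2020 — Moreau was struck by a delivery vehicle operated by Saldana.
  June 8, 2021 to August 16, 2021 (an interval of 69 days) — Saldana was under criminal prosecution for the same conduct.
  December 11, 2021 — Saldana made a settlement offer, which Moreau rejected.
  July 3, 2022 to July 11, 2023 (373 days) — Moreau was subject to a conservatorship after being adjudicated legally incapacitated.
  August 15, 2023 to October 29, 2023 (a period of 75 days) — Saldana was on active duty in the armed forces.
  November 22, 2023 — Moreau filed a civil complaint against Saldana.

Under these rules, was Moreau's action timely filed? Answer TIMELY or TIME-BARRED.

The limitation period began to run on November 5, 2020.
2 years from November 5, 2020 is November 5, 2022.
Because the plaintiff's legal incapacity ran from July 3, 2022 to July 11, 2023, the deadline is extended by 373 days to November 13, 2023.
The defendant's active military service from August 15, 2023 to October 29, 2023 tolled the period for 75 days, extending the deadline to January 27, 2024.
The pending criminal prosecution from June 8, 2021 to August 16, 2021 does not toll the period, because no stated rule makes a criminal prosecution a tolling event.
The other events in the timeline have no effect on the limitation period under the stated rules.
The November 22, 2023 filing precedes the January 27, 2024 deadline; the claim is timely.

TIMELY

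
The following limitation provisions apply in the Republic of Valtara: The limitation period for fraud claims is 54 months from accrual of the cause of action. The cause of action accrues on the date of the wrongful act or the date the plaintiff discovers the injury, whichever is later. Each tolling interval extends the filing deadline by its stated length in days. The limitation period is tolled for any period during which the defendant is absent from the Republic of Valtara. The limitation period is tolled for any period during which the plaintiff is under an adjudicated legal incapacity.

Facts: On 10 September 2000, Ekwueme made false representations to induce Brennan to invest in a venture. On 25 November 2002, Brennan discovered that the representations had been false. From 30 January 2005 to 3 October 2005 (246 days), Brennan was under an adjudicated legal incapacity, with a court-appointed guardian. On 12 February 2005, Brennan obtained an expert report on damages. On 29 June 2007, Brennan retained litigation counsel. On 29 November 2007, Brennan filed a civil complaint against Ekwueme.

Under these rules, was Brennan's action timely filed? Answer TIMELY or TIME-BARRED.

Because discovery on 25 November 2002 post-dates the 10 September 2000 act, accrual under the later-of rule falls on 25 November 2002.
The untolled deadline — 54 months after 25 November 2002 — is 25 May 2007.
The period was tolled for 246 days by the plaintiff's legal incapacity (30 January 2005 to 3 October 2005), pushing the deadline to 26 January 2008.
Nothing else in the chronology tolls or restarts the period.
Filing on 29 November 2007 beat the 26 January 2008 deadline — the action is timely.

TIMELY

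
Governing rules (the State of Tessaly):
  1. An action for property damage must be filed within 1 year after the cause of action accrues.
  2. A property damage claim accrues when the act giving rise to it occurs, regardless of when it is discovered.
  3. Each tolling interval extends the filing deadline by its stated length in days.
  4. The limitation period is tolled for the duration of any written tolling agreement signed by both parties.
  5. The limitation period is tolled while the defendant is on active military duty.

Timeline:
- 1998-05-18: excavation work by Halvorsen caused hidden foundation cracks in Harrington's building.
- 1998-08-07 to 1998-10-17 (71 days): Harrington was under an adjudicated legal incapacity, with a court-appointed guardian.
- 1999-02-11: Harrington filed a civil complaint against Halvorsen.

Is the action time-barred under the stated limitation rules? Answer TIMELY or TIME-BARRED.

The limitation period began to run on 1998-05-18.
1 year from 1998-05-18 is 1999-05-18.
No stated provision tolls the period for the plaintiff's incapacity, so the interval from 1998-08-07 to 1998-10-17 has no effect on the deadline.
The 1999-02-11 filing precedes the 1999-05-18 deadline; the claim is timely.

TIMELY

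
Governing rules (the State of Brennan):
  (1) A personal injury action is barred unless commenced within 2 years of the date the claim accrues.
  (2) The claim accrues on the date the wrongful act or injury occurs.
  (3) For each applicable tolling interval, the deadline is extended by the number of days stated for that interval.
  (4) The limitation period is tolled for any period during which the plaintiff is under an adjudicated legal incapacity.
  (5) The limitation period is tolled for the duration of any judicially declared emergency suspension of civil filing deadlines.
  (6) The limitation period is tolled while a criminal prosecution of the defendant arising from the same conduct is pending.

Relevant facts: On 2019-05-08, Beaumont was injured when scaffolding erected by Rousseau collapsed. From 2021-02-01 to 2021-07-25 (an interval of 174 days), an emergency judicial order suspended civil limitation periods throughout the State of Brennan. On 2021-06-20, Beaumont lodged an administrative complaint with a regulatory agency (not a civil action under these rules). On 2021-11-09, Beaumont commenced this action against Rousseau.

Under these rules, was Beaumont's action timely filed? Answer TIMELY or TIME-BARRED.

The limitation period began to run on 2019-05-08.
The untolled deadline — 2 years after 2019-05-08 — is 2021-05-08.
Because the emergency suspension of filing deadlines ran from 2021-02-01 to 2021-07-25, the deadline is extended by 174 days to 2021-10-29.
The other events in the timeline have no effect on the limitation period under the stated rules.
Beaumont filed on 2021-11-09, after the 2021-10-29 deadline, so the action is time-barred.

TIME-BARRED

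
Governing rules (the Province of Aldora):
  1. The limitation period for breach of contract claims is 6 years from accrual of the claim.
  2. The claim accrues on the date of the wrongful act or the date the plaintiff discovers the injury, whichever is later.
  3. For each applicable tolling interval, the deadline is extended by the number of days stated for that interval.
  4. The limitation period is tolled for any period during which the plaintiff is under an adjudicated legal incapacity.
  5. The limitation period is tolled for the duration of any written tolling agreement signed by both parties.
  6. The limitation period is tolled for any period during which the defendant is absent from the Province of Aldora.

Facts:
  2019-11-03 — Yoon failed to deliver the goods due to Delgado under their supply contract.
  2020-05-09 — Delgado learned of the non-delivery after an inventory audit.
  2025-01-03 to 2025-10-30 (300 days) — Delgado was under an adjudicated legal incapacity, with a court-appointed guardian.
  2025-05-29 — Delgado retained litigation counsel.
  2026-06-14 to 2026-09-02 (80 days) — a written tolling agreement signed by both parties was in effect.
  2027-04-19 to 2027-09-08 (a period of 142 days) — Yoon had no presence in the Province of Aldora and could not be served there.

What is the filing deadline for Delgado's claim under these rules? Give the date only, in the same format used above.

The claim accrued on 2020-05-09 — the later of the 2019-11-03 act and the 2020-05-09 discovery.
Adding the 6 years base period to 2020-05-09 gives a deadline of 2026-05-09, before any tolling.
The period was tolled for 300 days by the plaintiff's legal incapacity (2025-01-03 to 2025-10-30), pushing the deadline to 2027-03-05.
The written tolling agreement from 2026-06-14 to 2026-09-02 tolled the period for 80 days, extending the deadline to 2027-05-24.
The period was tolled for 142 days by the defendant's absence from the jurisdiction (2027-04-19 to 2027-09-08), pushing the deadline to 2027-10-13.
None of the other events listed affects the running of the period under the stated rules.

2027-10-13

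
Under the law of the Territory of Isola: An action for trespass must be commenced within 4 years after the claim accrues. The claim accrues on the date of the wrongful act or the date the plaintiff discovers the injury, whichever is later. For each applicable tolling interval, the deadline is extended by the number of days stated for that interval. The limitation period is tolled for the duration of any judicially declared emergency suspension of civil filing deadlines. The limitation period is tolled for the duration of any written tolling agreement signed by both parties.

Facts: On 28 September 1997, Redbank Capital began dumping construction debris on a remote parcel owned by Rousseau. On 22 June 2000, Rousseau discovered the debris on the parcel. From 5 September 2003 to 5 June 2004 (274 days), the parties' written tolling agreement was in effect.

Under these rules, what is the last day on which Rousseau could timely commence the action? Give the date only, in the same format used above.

Taking the later of the act (28 September 1997) and discovery (22 June 2000), the claim accrued on 22 June 2000.
The untolled deadline — 4 years after 22 June 2000 — is 22 June 2004.
Because the written tolling agreement ran from 5 September 2003 to 5 June 2004, the deadline is extended by 274 days to 23 March 2005.

23 March 2005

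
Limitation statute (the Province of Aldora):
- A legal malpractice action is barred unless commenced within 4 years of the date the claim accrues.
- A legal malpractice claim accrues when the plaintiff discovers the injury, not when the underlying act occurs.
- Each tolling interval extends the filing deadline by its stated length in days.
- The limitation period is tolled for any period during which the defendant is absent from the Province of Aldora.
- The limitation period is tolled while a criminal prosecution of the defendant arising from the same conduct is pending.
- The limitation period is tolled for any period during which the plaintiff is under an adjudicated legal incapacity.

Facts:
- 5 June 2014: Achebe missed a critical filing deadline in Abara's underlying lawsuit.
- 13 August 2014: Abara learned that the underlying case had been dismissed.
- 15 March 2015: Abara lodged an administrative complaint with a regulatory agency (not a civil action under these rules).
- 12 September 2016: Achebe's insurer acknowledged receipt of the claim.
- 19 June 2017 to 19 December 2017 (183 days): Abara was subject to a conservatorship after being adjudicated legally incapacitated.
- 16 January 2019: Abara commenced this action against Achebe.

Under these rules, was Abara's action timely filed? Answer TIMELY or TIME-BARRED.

TIMELY

Under the discovery rule, the claim accrued on 13 August 2014, when Abara discovered the injury — not on the 5 June 2014 date of the underlying act.
4 years from 13 August 2014 is 13 August 2018.
The period was tolled for 183 days by the plaintiff's legal incapacity (19 June 2017 to 19 December 2017), pushing the deadline to 12 February 2019.
Nothing else in the chronology tolls or restarts the period.
Filing on 16 January 2019 beat the 12 February 2019 deadline — the action is timely.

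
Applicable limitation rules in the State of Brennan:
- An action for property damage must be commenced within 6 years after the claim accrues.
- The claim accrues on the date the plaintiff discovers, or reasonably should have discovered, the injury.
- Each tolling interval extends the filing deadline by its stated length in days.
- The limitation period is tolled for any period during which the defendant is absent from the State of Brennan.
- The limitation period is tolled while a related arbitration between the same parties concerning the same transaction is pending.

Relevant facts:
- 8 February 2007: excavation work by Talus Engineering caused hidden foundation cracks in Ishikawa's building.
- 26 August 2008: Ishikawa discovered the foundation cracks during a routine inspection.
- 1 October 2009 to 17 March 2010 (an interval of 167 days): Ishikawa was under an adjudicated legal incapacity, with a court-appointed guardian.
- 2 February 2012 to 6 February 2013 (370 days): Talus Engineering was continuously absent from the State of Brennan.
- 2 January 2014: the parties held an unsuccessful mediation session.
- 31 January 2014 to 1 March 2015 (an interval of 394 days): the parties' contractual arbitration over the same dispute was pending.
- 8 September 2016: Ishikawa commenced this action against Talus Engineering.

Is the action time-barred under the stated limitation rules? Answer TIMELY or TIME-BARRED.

Under the discovery rule, the claim accrued on 26 August 2008, when Ishikawa discovered the injury — not on the 8 February 2007 date of the underlying act.
The untolled deadline — 6 years after 26 August 2008 — is 26 August 2014.
Because the defendant's absence from the jurisdiction ran from 2 February 2012 to 6 February 2013, the deadline is extended by 370 days to 31 August 2015.
The pending related arbitration from 31 January 2014 to 1 March 2015 tolled the period for 394 days, extending the deadline to 28 September 2016.
The plaintiff's legal incapacity from 1 October 2009 to 17 March 2010 does not toll the period, because no stated rule makes the plaintiff's incapacity a tolling event.
The other events in the timeline have no effect on the limitation period under the stated rules.
The 8 September 2016 filing precedes the 28 September 2016 deadline; the claim is timely.

TIMELY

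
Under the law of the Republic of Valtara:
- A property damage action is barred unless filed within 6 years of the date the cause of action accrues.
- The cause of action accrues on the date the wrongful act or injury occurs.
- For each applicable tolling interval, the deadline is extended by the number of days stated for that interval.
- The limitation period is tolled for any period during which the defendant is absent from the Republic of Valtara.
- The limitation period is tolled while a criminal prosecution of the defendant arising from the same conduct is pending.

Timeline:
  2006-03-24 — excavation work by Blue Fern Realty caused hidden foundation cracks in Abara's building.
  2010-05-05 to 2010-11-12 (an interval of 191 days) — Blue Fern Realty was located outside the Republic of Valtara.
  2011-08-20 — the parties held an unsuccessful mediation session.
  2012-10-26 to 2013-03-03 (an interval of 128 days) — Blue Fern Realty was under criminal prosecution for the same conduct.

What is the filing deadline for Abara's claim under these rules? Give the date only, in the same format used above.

The cause of action accrued on 2006-03-24, the date of the act.
The untolled deadline — 6 years after 2006-03-24 — is 2012-03-24.
The period was tolled for 191 days by the defendant's absence from the jurisdiction (2010-05-05 to 2010-11-12), pushing the deadline to 2012-10-01.
The pending criminal prosecution starting 2012-10-26 came too late — the period had run on 2012-10-01 — and so does not extend the deadline.
None of the other events listed affects the running of the period under the stated rules.

2012-10-01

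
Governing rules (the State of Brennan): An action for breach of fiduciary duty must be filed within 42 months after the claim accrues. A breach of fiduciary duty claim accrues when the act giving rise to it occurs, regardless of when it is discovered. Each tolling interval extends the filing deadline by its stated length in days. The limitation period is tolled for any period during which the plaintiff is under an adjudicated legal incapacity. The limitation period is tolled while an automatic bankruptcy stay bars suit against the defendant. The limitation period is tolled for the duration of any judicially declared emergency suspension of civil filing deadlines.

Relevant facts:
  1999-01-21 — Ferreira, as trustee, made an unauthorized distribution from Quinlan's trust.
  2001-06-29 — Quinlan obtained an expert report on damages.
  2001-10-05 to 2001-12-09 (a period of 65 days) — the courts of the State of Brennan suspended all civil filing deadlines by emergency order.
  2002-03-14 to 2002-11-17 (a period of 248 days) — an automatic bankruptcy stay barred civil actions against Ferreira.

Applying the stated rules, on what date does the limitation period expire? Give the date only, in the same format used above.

2003-05-30

The claim accrued on 1999-01-21, the date of the act.
The untolled deadline — 42 months after 1999-01-21 — is 2002-07-21.
The period was tolled for 65 days by the emergency suspension of filing deadlines (2001-10-05 to 2001-12-09), pushing the deadline to 2002-09-24.
The period was tolled for 248 days by the automatic bankruptcy stay (2002-03-14 to 2002-11-17), pushing the deadline to 2003-05-30.
Nothing else in the chronology tolls or restarts the period.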